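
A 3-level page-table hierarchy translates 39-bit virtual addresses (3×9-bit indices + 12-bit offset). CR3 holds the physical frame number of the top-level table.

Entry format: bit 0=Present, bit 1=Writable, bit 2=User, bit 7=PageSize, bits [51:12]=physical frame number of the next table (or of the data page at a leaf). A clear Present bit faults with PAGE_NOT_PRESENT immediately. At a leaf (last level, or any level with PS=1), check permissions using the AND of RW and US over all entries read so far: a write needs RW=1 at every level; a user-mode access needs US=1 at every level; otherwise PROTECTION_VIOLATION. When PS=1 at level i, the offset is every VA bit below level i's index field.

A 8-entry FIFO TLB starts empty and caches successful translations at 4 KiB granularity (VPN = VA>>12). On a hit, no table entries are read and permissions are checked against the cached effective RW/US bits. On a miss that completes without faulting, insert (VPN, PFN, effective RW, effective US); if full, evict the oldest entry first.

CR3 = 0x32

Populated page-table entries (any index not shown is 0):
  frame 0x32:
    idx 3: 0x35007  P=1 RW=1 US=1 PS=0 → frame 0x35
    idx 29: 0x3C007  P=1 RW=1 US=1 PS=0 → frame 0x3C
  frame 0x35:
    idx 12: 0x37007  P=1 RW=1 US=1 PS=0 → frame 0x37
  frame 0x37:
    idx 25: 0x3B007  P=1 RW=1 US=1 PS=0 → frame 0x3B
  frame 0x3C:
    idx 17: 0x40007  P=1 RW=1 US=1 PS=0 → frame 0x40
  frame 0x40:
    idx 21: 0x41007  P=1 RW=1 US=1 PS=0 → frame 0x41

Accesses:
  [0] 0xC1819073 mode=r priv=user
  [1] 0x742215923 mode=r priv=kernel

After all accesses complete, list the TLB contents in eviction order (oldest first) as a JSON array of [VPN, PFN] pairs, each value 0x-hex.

Per-access translation:
#0 VA=0xC1819073 (r,user):
  [0] read 0x32 idx=3: raw=0x35007 flags P=1 W=1 U=1 S=0
  [1] read 0x35 idx=12: raw=0x37007 flags P=1 W=1 U=1 S=0
  [2] read 0x37 idx=25: raw=0x3B007 flags P=1 W=1 U=1 S=0
  → PA=0x3B073  (3 entries read)
#1 VA=0x742215923 (r,kernel):
  [0] read 0x32 idx=29: raw=0x3C007 flags P=1 W=1 U=1 S=0
  [1] read 0x3C idx=17: raw=0x40007 flags P=1 W=1 U=1 S=0
  [2] read 0x40 idx=21: raw=0x41007 flags P=1 W=1 U=1 S=0
  → PA=0x41923  (3 entries read)

TLB: [["0xC1819", "0x3B"], ["0x742215", "0x41"]]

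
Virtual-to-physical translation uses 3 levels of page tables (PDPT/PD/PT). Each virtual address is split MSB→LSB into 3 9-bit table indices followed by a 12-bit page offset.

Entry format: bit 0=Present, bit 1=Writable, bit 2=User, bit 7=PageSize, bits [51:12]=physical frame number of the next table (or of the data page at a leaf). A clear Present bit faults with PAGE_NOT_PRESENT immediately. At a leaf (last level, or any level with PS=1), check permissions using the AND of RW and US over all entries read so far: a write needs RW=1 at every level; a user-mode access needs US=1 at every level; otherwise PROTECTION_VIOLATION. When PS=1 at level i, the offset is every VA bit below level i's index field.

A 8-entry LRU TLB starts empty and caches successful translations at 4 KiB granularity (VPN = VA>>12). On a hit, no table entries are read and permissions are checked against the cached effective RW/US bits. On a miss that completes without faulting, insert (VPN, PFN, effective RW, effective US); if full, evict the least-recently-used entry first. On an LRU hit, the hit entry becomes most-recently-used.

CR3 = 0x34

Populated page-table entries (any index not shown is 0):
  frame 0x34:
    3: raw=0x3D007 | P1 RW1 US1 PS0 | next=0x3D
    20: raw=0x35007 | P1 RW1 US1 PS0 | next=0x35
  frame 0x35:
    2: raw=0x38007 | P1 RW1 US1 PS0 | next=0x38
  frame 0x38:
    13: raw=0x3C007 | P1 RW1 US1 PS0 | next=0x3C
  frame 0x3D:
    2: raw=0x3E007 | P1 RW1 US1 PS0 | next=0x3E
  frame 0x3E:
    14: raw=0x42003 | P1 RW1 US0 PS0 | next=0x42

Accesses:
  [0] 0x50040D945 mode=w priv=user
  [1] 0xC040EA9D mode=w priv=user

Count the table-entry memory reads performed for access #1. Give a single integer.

Walk each access:
#0 VA=0x50040D945 (w,user):
  lvl0: tbl 0x34, slot 20 ⇒ 0x35007 (P1/RW1/US1/PS0)
  lvl1: tbl 0x35, slot 2 ⇒ 0x38007 (P1/RW1/US1/PS0)
  lvl2: tbl 0x38, slot 13 ⇒ 0x3C007 (P1/RW1/US1/PS0)
  → PA=0x3C945  (3 entries read)
#1 VA=0xC040EA9D (w,user):
  lvl0: tbl 0x34, slot 3 ⇒ 0x3D007 (P1/RW1/US1/PS0)
  lvl1: tbl 0x3D, slot 2 ⇒ 0x3E007 (P1/RW1/US1/PS0)
  lvl2: tbl 0x3E, slot 14 ⇒ 0x42003 (P1/RW1/US0/PS0)
  ⇒ fault: PROTECTION_VIOLATION  — 3 lookups

Entries read for #1: 3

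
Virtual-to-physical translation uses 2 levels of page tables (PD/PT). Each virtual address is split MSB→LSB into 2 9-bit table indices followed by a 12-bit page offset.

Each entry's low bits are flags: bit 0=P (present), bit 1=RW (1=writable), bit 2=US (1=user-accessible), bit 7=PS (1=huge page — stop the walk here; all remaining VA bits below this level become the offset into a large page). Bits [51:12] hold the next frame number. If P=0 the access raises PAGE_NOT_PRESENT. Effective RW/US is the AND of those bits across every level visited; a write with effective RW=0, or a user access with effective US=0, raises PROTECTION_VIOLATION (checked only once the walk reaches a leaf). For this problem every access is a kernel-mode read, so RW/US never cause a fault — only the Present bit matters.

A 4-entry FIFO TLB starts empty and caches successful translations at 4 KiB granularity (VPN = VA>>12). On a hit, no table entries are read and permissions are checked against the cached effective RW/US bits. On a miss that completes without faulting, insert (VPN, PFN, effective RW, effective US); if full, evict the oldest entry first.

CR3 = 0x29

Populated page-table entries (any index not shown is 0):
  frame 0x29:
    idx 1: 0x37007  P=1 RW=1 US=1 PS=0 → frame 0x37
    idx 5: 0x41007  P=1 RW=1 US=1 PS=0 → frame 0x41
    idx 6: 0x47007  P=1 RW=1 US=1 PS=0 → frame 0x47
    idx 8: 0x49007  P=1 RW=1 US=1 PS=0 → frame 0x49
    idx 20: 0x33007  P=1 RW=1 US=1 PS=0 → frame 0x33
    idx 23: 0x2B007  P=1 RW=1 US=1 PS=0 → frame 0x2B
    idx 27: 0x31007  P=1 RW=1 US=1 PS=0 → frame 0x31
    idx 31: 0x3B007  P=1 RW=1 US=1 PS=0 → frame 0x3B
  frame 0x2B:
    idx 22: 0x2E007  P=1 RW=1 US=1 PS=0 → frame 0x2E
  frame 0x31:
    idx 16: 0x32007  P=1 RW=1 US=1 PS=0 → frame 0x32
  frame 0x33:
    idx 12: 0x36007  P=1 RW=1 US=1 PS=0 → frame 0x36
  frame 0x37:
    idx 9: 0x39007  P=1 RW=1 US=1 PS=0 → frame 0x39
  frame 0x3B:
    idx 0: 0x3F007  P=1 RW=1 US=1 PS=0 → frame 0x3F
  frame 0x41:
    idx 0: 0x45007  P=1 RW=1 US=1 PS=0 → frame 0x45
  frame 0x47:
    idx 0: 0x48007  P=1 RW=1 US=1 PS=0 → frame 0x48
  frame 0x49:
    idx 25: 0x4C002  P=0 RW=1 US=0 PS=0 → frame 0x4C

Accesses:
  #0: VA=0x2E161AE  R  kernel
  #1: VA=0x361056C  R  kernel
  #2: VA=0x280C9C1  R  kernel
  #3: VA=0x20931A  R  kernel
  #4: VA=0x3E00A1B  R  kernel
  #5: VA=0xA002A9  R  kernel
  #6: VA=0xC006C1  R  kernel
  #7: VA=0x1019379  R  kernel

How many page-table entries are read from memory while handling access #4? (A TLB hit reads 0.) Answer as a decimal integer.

Walk each access:
#0 VA=0x2E161AE (r,kernel):
  [0] read 0x29 idx=23: raw=0x2B007 flags P=1 W=1 U=1 S=0
  [1] read 0x2B idx=22: raw=0x2E007 flags P=1 W=1 U=1 S=0
  ⇒ phys 0x2E1AE  [2 reads]
#1 VA=0x361056C (r,kernel):
  [0] read 0x29 idx=27: raw=0x31007 flags P=1 W=1 U=1 S=0
  [1] read 0x31 idx=16: raw=0x32007 flags P=1 W=1 U=1 S=0
  ⇒ phys 0x3256C  [2 reads]
#2 VA=0x280C9C1 (r,kernel):
  [0] read 0x29 idx=20: raw=0x33007 flags P=1 W=1 U=1 S=0
  [1] read 0x33 idx=12: raw=0x36007 flags P=1 W=1 U=1 S=0
  ⇒ phys 0x369C1  [2 reads]
#3 VA=0x20931A (r,kernel):
  [0] read 0x29 idx=1: raw=0x37007 flags P=1 W=1 U=1 S=0
  [1] read 0x37 idx=9: raw=0x39007 flags P=1 W=1 U=1 S=0
  ⇒ phys 0x3931A  [2 reads]
#4 VA=0x3E00A1B (r,kernel):
  [0] read 0x29 idx=31: raw=0x3B007 flags P=1 W=1 U=1 S=0
  [1] read 0x3B idx=0: raw=0x3F007 flags P=1 W=1 U=1 S=0
  ⇒ phys 0x3FA1B  [2 reads]
#5 VA=0xA002A9 (r,kernel):
  [0] read 0x29 idx=5: raw=0x41007 flags P=1 W=1 U=1 S=0
  [1] read 0x41 idx=0: raw=0x45007 flags P=1 W=1 U=1 S=0
  ⇒ phys 0x452A9  [2 reads]
#6 VA=0xC006C1 (r,kernel):
  [0] read 0x29 idx=6: raw=0x47007 flags P=1 W=1 U=1 S=0
  [1] read 0x47 idx=0: raw=0x48007 flags P=1 W=1 U=1 S=0
  ⇒ phys 0x486C1  [2 reads]
#7 VA=0x1019379 (r,kernel):
  [0] read 0x29 idx=8: raw=0x49007 flags P=1 W=1 U=1 S=0
  [1] read 0x49 idx=25: raw=0x4C002 flags P=0 W=1 U=0 S=0
  → PAGE_NOT_PRESENT  (2 entries read)

Entries read for #4: 2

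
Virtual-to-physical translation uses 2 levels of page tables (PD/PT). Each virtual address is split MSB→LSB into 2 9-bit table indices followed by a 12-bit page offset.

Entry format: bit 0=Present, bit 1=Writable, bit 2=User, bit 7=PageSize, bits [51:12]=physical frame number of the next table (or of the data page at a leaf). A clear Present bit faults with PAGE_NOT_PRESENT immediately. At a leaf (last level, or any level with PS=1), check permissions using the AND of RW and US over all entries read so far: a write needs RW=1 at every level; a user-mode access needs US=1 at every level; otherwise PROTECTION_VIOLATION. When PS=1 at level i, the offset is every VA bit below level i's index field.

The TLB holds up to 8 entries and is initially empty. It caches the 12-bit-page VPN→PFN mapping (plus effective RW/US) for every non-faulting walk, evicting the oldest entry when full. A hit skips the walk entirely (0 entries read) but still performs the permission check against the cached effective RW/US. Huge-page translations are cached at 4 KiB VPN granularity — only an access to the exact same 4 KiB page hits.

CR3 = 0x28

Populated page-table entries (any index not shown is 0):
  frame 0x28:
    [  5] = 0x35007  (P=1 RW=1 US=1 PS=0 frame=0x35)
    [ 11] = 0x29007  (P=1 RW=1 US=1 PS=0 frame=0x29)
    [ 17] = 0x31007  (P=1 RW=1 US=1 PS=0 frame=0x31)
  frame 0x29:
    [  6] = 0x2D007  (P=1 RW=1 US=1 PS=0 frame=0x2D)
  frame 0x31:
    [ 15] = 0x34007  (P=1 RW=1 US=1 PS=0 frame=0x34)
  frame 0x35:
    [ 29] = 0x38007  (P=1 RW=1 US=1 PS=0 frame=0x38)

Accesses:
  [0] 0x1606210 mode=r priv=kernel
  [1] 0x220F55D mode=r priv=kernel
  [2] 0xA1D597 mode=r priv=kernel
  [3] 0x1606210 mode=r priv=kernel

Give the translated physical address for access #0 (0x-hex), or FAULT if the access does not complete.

Per-access translation:
#0 VA=0x1606210 (r,kernel):
  lvl0: tbl 0x28, slot 11 ⇒ 0x29007 (P1/RW1/US1/PS0)
  lvl1: tbl 0x29, slot 6 ⇒ 0x2D007 (P1/RW1/US1/PS0)
  → PA=0x2D210  (2 entries read)
#1 VA=0x220F55D (r,kernel):
  lvl0: tbl 0x28, slot 17 ⇒ 0x31007 (P1/RW1/US1/PS0)
  lvl1: tbl 0x31, slot 15 ⇒ 0x34007 (P1/RW1/US1/PS0)
  → PA=0x3455D  (2 entries read)
#2 VA=0xA1D597 (r,kernel):
  lvl0: tbl 0x28, slot 5 ⇒ 0x35007 (P1/RW1/US1/PS0)
  lvl1: tbl 0x35, slot 29 ⇒ 0x38007 (P1/RW1/US1/PS0)
  → PA=0x38597  (2 entries read)
#3 VA=0x1606210 (r,kernel):
  TLB hit vpn=0x1606 → PA=0x2D210

Access #0 PA: 0x2D210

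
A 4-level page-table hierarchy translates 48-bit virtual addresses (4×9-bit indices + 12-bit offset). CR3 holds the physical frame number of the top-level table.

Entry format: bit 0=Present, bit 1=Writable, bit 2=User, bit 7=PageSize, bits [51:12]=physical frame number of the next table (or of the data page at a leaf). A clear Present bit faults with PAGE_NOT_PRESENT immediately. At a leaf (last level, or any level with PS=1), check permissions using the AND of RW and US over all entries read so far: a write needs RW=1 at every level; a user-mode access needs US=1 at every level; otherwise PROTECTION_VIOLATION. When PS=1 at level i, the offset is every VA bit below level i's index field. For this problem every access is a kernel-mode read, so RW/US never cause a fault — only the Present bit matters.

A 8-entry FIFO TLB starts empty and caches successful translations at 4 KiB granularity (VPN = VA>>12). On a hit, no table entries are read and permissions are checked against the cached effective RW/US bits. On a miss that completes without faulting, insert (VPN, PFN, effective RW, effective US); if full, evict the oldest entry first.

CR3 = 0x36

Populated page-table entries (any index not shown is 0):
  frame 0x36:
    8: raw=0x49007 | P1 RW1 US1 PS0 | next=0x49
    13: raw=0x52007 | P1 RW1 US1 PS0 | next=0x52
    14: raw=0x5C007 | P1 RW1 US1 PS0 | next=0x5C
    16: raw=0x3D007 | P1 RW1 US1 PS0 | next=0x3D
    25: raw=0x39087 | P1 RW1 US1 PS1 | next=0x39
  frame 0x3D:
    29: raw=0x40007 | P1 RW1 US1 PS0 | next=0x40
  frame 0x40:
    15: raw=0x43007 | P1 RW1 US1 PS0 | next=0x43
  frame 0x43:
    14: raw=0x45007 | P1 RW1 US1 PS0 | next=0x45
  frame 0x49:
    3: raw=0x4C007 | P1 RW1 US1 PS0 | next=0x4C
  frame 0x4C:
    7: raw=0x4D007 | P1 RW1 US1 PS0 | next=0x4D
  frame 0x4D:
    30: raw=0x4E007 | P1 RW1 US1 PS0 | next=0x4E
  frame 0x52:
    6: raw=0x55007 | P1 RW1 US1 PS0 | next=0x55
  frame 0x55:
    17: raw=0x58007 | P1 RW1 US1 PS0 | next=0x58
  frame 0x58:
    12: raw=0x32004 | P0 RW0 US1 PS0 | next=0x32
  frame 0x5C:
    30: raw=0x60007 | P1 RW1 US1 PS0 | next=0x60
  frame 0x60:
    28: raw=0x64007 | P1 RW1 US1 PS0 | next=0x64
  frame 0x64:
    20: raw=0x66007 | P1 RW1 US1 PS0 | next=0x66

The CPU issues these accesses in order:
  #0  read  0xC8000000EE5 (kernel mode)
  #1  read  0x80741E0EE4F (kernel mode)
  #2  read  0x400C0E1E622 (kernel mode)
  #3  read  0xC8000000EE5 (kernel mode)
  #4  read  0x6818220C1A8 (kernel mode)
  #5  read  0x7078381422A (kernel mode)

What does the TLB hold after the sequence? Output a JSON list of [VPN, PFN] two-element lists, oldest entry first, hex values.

Walk each access:
#0 VA=0xC8000000EE5 (r,kernel):
  L0: frame=0x36 idx=25 entry=0x39087 [P=1 RW=1 US=1 PS=1]
  → PA=0x39EE5 (huge @L0)  (1 entries read)
#1 VA=0x80741E0EE4F (r,kernel):
  L0: frame=0x36 idx=16 entry=0x3D007 [P=1 RW=1 US=1 PS=0]
  L1: frame=0x3D idx=29 entry=0x40007 [P=1 RW=1 US=1 PS=0]
  L2: frame=0x40 idx=15 entry=0x43007 [P=1 RW=1 US=1 PS=0]
  L3: frame=0x43 idx=14 entry=0x45007 [P=1 RW=1 US=1 PS=0]
  → PA=0x45E4F  (4 entries read)
#2 VA=0x400C0E1E622 (r,kernel):
  L0: frame=0x36 idx=8 entry=0x49007 [P=1 RW=1 US=1 PS=0]
  L1: frame=0x49 idx=3 entry=0x4C007 [P=1 RW=1 US=1 PS=0]
  L2: frame=0x4C idx=7 entry=0x4D007 [P=1 RW=1 US=1 PS=0]
  L3: frame=0x4D idx=30 entry=0x4E007 [P=1 RW=1 US=1 PS=0]
  → PA=0x4E622  (4 entries read)
#3 VA=0xC8000000EE5 (r,kernel):
  TLB hit vpn=0xC8000000 → PA=0x39EE5
#4 VA=0x6818220C1A8 (r,kernel):
  L0: frame=0x36 idx=13 entry=0x52007 [P=1 RW=1 US=1 PS=0]
  L1: frame=0x52 idx=6 entry=0x55007 [P=1 RW=1 US=1 PS=0]
  L2: frame=0x55 idx=17 entry=0x58007 [P=1 RW=1 US=1 PS=0]
  L3: frame=0x58 idx=12 entry=0x32004 [P=0 RW=0 US=1 PS=0]
  ✗ PAGE_NOT_PRESENT  [4 reads]
#5 VA=0x7078381422A (r,kernel):
  L0: frame=0x36 idx=14 entry=0x5C007 [P=1 RW=1 US=1 PS=0]
  L1: frame=0x5C idx=30 entry=0x60007 [P=1 RW=1 US=1 PS=0]
  L2: frame=0x60 idx=28 entry=0x64007 [P=1 RW=1 US=1 PS=0]
  L3: frame=0x64 idx=20 entry=0x66007 [P=1 RW=1 US=1 PS=0]
  → PA=0x6622A  (4 entries read)

TLB: [["0xC8000000", "0x39"], ["0x80741E0E", "0x45"], ["0x400C0E1E", "0x4E"], ["0x70783814", "0x66"]]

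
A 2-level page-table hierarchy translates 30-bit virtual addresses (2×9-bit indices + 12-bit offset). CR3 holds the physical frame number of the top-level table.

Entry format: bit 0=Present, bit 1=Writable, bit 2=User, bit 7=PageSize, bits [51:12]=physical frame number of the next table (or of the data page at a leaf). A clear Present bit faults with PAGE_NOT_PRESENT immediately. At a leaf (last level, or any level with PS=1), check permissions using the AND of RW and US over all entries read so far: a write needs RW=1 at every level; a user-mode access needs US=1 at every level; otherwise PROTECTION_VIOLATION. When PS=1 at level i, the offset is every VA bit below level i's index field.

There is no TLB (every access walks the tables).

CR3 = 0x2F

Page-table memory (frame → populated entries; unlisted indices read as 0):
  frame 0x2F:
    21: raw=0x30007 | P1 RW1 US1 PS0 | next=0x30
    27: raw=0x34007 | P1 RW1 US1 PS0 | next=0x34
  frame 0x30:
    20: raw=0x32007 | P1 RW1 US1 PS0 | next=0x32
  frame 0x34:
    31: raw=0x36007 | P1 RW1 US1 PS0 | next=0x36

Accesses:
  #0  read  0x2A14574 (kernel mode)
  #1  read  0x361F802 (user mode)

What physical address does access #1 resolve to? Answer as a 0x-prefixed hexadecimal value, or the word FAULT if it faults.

Walk each access:
#0 VA=0x2A14574 (r,kernel):
  lvl0: tbl 0x2F, slot 21 ⇒ 0x30007 (P1/RW1/US1/PS0)
  lvl1: tbl 0x30, slot 20 ⇒ 0x32007 (P1/RW1/US1/PS0)
  → PA=0x32574  (2 entries read)
#1 VA=0x361F802 (r,user):
  lvl0: tbl 0x2F, slot 27 ⇒ 0x34007 (P1/RW1/US1/PS0)
  lvl1: tbl 0x34, slot 31 ⇒ 0x36007 (P1/RW1/US1/PS0)
  → PA=0x36802  (2 entries read)

Access #1 PA: 0x36802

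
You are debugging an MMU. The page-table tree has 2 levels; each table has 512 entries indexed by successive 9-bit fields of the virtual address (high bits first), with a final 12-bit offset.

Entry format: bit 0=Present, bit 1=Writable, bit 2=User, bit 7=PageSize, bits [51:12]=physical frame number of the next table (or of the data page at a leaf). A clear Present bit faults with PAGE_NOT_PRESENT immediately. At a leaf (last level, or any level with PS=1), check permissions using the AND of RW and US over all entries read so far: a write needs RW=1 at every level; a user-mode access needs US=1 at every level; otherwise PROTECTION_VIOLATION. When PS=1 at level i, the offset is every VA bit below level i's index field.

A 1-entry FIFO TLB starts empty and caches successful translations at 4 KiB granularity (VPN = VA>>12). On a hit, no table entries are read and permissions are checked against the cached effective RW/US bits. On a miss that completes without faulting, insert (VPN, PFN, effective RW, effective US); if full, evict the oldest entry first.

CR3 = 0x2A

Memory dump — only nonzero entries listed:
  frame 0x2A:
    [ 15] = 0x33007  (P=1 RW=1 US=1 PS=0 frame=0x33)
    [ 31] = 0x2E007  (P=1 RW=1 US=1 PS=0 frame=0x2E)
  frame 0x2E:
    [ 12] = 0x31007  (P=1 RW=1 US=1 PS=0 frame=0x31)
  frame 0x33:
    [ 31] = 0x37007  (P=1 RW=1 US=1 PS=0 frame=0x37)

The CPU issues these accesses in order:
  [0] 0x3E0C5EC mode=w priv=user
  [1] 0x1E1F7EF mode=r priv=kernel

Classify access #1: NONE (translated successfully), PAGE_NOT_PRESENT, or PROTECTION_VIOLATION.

Trace:
#0 VA=0x3E0C5EC (w,user):
  L0: frame=0x2A idx=31 entry=0x2E007 [P=1 RW=1 US=1 PS=0]
  L1: frame=0x2E idx=12 entry=0x31007 [P=1 RW=1 US=1 PS=0]
  → PA=0x315EC  (2 entries read)
#1 VA=0x1E1F7EF (r,kernel):
  L0: frame=0x2A idx=15 entry=0x33007 [P=1 RW=1 US=1 PS=0]
  L1: frame=0x33 idx=31 entry=0x37007 [P=1 RW=1 US=1 PS=0]
  → PA=0x377EF  (2 entries read)

Access #1 fault: NONE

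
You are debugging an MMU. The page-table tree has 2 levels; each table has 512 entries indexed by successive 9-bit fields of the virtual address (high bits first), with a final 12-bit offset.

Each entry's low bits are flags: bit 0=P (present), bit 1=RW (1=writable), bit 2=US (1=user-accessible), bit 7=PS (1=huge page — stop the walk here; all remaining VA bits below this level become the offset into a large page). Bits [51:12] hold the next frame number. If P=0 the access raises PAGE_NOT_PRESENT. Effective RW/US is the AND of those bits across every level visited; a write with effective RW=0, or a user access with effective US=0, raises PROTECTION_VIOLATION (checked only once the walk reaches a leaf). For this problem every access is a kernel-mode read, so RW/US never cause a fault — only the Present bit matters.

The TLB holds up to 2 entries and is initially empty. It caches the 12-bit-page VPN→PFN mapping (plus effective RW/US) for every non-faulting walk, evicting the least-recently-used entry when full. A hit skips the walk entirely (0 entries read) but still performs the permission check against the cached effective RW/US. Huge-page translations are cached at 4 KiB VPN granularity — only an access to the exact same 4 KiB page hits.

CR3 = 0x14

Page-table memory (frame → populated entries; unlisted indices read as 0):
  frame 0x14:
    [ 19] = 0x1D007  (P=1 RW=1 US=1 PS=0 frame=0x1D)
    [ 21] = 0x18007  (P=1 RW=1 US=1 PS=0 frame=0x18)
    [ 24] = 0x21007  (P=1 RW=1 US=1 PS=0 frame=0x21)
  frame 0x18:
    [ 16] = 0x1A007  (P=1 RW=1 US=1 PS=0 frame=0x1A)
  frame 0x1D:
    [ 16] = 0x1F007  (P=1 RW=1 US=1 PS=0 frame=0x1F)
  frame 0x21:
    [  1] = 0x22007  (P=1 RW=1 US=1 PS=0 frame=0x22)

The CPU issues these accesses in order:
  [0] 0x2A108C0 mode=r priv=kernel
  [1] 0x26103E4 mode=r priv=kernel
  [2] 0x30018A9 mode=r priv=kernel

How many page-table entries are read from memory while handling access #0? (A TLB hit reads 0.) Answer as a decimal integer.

Per-access translation:
#0 VA=0x2A108C0 (r,kernel):
  lvl0: tbl 0x14, slot 21 ⇒ 0x18007 (P1/RW1/US1/PS0)
  lvl1: tbl 0x18, slot 16 ⇒ 0x1A007 (P1/RW1/US1/PS0)
  → PA=0x1A8C0  (2 entries read)
#1 VA=0x26103E4 (r,kernel):
  lvl0: tbl 0x14, slot 19 ⇒ 0x1D007 (P1/RW1/US1/PS0)
  lvl1: tbl 0x1D, slot 16 ⇒ 0x1F007 (P1/RW1/US1/PS0)
  → PA=0x1F3E4  (2 entries read)
#2 VA=0x30018A9 (r,kernel):
  lvl0: tbl 0x14, slot 24 ⇒ 0x21007 (P1/RW1/US1/PS0)
  lvl1: tbl 0x21, slot 1 ⇒ 0x22007 (P1/RW1/US1/PS0)
  → PA=0x228A9  (2 entries read)

Entries read for #0: 2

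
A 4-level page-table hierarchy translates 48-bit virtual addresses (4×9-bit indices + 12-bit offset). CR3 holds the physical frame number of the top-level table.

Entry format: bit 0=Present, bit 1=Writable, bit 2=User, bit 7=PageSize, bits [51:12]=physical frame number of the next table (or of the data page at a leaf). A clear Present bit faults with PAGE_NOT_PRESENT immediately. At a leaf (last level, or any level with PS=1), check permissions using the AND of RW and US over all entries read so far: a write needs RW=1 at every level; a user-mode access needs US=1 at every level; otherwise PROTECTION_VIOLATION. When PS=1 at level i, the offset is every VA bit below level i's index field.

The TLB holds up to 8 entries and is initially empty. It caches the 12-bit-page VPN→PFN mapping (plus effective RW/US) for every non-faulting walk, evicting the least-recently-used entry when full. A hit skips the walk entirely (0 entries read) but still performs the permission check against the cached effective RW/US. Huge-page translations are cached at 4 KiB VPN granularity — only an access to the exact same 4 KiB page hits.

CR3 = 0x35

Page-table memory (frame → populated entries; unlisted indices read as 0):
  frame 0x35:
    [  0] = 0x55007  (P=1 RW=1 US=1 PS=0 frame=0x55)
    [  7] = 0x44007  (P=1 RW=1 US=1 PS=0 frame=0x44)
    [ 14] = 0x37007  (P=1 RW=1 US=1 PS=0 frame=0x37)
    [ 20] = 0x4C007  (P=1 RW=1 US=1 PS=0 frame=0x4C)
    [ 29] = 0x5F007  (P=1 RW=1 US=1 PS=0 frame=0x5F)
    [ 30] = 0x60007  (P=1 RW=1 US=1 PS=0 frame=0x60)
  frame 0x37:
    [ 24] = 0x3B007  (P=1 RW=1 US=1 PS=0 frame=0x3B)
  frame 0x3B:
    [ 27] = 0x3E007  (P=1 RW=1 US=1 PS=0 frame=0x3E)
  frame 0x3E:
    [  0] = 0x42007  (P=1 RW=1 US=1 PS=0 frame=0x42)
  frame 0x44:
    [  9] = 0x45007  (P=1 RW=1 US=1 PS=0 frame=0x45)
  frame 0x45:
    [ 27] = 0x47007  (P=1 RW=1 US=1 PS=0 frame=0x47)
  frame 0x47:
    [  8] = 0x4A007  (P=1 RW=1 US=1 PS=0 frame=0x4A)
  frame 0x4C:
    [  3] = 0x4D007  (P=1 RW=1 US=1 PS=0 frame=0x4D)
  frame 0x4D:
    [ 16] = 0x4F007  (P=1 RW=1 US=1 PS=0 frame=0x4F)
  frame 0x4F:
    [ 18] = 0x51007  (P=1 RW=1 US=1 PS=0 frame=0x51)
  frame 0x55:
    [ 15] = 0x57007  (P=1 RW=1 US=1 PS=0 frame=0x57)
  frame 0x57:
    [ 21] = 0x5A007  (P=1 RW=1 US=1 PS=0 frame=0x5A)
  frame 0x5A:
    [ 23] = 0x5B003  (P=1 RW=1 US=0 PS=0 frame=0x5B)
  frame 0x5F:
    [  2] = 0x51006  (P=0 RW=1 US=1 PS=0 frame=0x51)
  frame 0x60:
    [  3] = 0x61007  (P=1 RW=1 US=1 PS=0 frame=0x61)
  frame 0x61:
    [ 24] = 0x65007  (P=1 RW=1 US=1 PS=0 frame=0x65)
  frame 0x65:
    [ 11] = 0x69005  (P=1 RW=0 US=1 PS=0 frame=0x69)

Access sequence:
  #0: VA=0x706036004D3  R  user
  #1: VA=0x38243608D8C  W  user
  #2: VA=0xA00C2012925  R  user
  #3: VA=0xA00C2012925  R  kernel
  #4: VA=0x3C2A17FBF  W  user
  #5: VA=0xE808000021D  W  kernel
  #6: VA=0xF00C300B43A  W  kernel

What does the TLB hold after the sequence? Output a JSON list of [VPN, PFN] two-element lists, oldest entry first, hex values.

Walk each access:
#0 VA=0x706036004D3 (r,user):
  [0] read 0x35 idx=14: raw=0x37007 flags P=1 W=1 U=1 S=0
  [1] read 0x37 idx=24: raw=0x3B007 flags P=1 W=1 U=1 S=0
  [2] read 0x3B idx=27: raw=0x3E007 flags P=1 W=1 U=1 S=0
  [3] read 0x3E idx=0: raw=0x42007 flags P=1 W=1 U=1 S=0
  ✓ 0x424D3  — 4 lookups
#1 VA=0x38243608D8C (w,user):
  [0] read 0x35 idx=7: raw=0x44007 flags P=1 W=1 U=1 S=0
  [1] read 0x44 idx=9: raw=0x45007 flags P=1 W=1 U=1 S=0
  [2] read 0x45 idx=27: raw=0x47007 flags P=1 W=1 U=1 S=0
  [3] read 0x47 idx=8: raw=0x4A007 flags P=1 W=1 U=1 S=0
  ✓ 0x4AD8C  — 4 lookups
#2 VA=0xA00C2012925 (r,user):
  [0] read 0x35 idx=20: raw=0x4C007 flags P=1 W=1 U=1 S=0
  [1] read 0x4C idx=3: raw=0x4D007 flags P=1 W=1 U=1 S=0
  [2] read 0x4D idx=16: raw=0x4F007 flags P=1 W=1 U=1 S=0
  [3] read 0x4F idx=18: raw=0x51007 flags P=1 W=1 U=1 S=0
  ✓ 0x51925  — 4 lookups
#3 VA=0xA00C2012925 (r,kernel):
  TLB hit vpn=0xA00C2012 → PA=0x51925
#4 VA=0x3C2A17FBF (w,user):
  [0] read 0x35 idx=0: raw=0x55007 flags P=1 W=1 U=1 S=0
  [1] read 0x55 idx=15: raw=0x57007 flags P=1 W=1 U=1 S=0
  [2] read 0x57 idx=21: raw=0x5A007 flags P=1 W=1 U=1 S=0
  [3] read 0x5A idx=23: raw=0x5B003 flags P=1 W=1 U=0 S=0
  → PROTECTION_VIOLATION  (4 entries read)
#5 VA=0xE808000021D (w,kernel):
  [0] read 0x35 idx=29: raw=0x5F007 flags P=1 W=1 U=1 S=0
  [1] read 0x5F idx=2: raw=0x51006 flags P=0 W=1 U=1 S=0
  → PAGE_NOT_PRESENT  (2 entries read)
#6 VA=0xF00C300B43A (w,kernel):
  [0] read 0x35 idx=30: raw=0x60007 flags P=1 W=1 U=1 S=0
  [1] read 0x60 idx=3: raw=0x61007 flags P=1 W=1 U=1 S=0
  [2] read 0x61 idx=24: raw=0x65007 flags P=1 W=1 U=1 S=0
  [3] read 0x65 idx=11: raw=0x69005 flags P=1 W=0 U=1 S=0
  → PROTECTION_VIOLATION  (4 entries read)

TLB: [["0x70603600", "0x42"], ["0x38243608", "0x4A"], ["0xA00C2012", "0x51"]]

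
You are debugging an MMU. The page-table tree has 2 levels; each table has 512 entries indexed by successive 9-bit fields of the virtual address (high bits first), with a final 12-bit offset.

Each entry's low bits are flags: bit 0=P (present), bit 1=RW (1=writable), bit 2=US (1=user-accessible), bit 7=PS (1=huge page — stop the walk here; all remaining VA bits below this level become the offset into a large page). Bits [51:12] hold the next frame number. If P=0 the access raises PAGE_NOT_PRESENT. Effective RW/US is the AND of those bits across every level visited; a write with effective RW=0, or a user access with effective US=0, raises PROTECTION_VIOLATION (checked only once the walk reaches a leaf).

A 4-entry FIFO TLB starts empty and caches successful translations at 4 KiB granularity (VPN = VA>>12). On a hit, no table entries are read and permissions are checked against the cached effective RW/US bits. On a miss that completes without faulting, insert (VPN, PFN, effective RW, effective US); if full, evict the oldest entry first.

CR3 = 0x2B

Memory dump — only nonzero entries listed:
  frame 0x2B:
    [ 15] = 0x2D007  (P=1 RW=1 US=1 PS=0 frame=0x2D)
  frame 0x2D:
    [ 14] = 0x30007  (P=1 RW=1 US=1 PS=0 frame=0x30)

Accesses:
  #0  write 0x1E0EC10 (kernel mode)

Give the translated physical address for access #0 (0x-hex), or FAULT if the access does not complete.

Walk each access:
#0 VA=0x1E0EC10 (w,kernel):
  [0] read 0x2B idx=15: raw=0x2D007 flags P=1 W=1 U=1 S=0
  [1] read 0x2D idx=14: raw=0x30007 flags P=1 W=1 U=1 S=0
  ⇒ phys 0x30C10  [2 reads]

Access #0 PA: 0x30C10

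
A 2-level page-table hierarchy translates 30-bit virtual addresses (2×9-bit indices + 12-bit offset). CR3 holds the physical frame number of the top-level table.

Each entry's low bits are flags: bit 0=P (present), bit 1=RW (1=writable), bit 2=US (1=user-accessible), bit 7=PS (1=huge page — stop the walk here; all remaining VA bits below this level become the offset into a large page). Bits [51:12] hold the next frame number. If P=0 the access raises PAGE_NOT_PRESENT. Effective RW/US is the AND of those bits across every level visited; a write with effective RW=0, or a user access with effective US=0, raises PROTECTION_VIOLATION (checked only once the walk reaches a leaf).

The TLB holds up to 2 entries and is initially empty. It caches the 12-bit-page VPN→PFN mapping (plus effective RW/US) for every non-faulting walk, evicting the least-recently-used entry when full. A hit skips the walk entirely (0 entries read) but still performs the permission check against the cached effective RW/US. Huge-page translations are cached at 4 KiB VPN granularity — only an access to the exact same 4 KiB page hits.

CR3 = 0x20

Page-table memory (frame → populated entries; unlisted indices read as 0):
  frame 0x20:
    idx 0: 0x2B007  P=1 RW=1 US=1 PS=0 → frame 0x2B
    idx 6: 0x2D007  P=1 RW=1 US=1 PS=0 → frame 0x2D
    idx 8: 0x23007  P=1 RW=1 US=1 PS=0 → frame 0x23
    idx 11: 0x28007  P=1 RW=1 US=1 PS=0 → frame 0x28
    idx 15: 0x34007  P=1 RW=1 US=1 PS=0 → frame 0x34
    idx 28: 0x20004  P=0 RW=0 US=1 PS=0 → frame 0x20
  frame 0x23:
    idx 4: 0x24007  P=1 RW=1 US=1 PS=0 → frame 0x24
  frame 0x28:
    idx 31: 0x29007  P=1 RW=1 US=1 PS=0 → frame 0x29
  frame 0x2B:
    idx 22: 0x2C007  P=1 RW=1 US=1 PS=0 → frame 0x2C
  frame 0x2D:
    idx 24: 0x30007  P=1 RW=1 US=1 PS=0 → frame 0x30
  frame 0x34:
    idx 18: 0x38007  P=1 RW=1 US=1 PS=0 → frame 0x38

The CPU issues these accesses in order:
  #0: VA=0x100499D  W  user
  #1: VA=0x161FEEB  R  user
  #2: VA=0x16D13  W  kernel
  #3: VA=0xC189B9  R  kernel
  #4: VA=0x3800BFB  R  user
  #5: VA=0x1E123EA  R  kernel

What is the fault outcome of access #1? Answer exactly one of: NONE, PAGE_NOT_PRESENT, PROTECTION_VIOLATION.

Per-access translation:
#0 VA=0x100499D (w,user):
  [0] read 0x20 idx=8: raw=0x23007 flags P=1 W=1 U=1 S=0
  [1] read 0x23 idx=4: raw=0x24007 flags P=1 W=1 U=1 S=0
  ⇒ phys 0x2499D  [2 reads]
#1 VA=0x161FEEB (r,user):
  [0] read 0x20 idx=11: raw=0x28007 flags P=1 W=1 U=1 S=0
  [1] read 0x28 idx=31: raw=0x29007 flags P=1 W=1 U=1 S=0
  ⇒ phys 0x29EEB  [2 reads]
#2 VA=0x16D13 (w,kernel):
  [0] read 0x20 idx=0: raw=0x2B007 flags P=1 W=1 U=1 S=0
  [1] read 0x2B idx=22: raw=0x2C007 flags P=1 W=1 U=1 S=0
  ⇒ phys 0x2CD13  [2 reads]
#3 VA=0xC189B9 (r,kernel):
  [0] read 0x20 idx=6: raw=0x2D007 flags P=1 W=1 U=1 S=0
  [1] read 0x2D idx=24: raw=0x30007 flags P=1 W=1 U=1 S=0
  ⇒ phys 0x309B9  [2 reads]
#4 VA=0x3800BFB (r,user):
  [0] read 0x20 idx=28: raw=0x20004 flags P=0 W=0 U=1 S=0
  ⇒ fault: PAGE_NOT_PRESENT  — 1 lookups
#5 VA=0x1E123EA (r,kernel):
  [0] read 0x20 idx=15: raw=0x34007 flags P=1 W=1 U=1 S=0
  [1] read 0x34 idx=18: raw=0x38007 flags P=1 W=1 U=1 S=0
  ⇒ phys 0x383EA  [2 reads]

Access #1 fault: NONE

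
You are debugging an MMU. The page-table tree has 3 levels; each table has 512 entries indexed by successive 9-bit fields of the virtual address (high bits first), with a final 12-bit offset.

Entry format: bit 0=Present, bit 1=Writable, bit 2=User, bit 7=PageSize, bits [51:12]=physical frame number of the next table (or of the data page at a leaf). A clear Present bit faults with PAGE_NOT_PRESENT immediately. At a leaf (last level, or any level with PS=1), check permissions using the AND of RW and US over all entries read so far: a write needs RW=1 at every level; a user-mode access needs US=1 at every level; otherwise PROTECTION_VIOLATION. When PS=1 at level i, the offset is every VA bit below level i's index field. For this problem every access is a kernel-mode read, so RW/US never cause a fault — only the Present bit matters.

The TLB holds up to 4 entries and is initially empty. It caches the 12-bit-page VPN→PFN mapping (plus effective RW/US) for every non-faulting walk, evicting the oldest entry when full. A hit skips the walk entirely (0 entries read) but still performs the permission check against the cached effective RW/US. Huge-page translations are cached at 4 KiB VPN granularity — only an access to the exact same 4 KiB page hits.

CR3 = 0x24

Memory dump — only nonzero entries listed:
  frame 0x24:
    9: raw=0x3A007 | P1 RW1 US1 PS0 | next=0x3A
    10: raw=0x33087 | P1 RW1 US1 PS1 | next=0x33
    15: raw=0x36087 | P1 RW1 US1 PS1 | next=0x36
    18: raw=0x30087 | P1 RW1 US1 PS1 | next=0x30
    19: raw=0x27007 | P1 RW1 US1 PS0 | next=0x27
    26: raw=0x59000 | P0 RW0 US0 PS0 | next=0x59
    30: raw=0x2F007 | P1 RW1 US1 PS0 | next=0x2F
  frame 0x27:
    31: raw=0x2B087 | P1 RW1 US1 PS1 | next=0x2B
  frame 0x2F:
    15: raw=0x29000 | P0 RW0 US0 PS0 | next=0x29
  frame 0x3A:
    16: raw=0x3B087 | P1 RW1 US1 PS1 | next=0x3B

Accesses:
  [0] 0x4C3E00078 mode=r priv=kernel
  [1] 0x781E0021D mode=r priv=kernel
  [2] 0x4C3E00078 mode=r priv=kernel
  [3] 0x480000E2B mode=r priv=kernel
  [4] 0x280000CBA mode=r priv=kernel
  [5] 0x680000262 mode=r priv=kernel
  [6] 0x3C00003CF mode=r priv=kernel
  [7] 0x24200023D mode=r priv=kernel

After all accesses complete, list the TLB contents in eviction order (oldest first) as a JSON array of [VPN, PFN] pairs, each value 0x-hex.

Per-access translation:
#0 VA=0x4C3E00078 (r,kernel):
  [0] read 0x24 idx=19: raw=0x27007 flags P=1 W=1 U=1 S=0
  [1] read 0x27 idx=31: raw=0x2B087 flags P=1 W=1 U=1 S=1
  ✓ 0x2B078 (huge @L1)  — 2 lookups
#1 VA=0x781E0021D (r,kernel):
  [0] read 0x24 idx=30: raw=0x2F007 flags P=1 W=1 U=1 S=0
  [1] read 0x2F idx=15: raw=0x29000 flags P=0 W=0 U=0 S=0
  ⇒ fault: PAGE_NOT_PRESENT  — 2 lookups
#2 VA=0x4C3E00078 (r,kernel):
  TLB hit vpn=0x4C3E00 → PA=0x2B078
#3 VA=0x480000E2B (r,kernel):
  [0] read 0x24 idx=18: raw=0x30087 flags P=1 W=1 U=1 S=1
  ✓ 0x30E2B (huge @L0)  — 1 lookups
#4 VA=0x280000CBA (r,kernel):
  [0] read 0x24 idx=10: raw=0x33087 flags P=1 W=1 U=1 S=1
  ✓ 0x33CBA (huge @L0)  — 1 lookups
#5 VA=0x680000262 (r,kernel):
  [0] read 0x24 idx=26: raw=0x59000 flags P=0 W=0 U=0 S=0
  ⇒ fault: PAGE_NOT_PRESENT  — 1 lookups
#6 VA=0x3C00003CF (r,kernel):
  [0] read 0x24 idx=15: raw=0x36087 flags P=1 W=1 U=1 S=1
  ✓ 0x363CF (huge @L0)  — 1 lookups
#7 VA=0x24200023D (r,kernel):
  [0] read 0x24 idx=9: raw=0x3A007 flags P=1 W=1 U=1 S=0
  [1] read 0x3A idx=16: raw=0x3B087 flags P=1 W=1 U=1 S=1
  ✓ 0x3B23D (huge @L1)  — 2 lookups

TLB: [["0x480000", "0x30"], ["0x280000", "0x33"], ["0x3C0000", "0x36"], ["0x242000", "0x3B"]]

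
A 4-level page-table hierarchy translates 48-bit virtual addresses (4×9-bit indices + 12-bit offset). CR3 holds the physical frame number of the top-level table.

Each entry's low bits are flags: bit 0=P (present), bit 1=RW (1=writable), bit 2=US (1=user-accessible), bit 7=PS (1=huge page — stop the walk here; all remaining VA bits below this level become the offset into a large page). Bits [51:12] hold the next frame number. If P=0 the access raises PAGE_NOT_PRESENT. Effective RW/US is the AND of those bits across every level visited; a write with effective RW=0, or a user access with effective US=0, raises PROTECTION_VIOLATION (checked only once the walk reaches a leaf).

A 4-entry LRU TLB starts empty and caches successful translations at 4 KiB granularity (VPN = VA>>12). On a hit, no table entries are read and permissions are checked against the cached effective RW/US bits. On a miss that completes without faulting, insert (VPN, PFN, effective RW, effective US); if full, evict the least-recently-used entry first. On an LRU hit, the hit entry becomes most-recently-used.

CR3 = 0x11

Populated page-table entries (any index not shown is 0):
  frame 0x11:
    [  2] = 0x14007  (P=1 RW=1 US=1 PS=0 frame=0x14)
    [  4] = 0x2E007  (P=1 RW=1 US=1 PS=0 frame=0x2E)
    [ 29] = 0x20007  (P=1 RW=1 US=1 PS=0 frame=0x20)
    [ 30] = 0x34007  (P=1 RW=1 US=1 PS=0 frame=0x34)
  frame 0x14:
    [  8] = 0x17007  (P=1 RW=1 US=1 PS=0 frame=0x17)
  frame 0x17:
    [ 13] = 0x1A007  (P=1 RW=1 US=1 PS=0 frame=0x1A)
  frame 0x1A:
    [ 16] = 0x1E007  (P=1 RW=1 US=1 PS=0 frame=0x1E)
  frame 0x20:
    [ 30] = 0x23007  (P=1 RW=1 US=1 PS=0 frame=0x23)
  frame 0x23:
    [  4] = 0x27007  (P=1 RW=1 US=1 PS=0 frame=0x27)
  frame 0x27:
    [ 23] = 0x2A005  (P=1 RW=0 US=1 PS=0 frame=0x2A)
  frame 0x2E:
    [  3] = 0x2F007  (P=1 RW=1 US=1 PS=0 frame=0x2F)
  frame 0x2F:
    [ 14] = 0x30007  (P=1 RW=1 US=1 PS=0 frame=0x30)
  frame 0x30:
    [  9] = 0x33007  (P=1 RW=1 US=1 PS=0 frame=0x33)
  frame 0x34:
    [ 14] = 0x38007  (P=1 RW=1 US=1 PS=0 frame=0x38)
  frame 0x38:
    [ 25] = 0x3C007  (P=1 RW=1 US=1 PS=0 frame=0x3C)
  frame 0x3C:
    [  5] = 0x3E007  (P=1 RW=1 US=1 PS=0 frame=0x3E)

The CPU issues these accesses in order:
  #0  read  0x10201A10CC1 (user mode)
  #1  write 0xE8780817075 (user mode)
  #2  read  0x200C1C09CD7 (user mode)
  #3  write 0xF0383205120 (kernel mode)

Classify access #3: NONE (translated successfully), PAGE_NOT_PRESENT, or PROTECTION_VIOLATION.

Per-access translation:
#0 VA=0x10201A10CC1 (r,user):
  L0: frame=0x11 idx=2 entry=0x14007 [P=1 RW=1 US=1 PS=0]
  L1: frame=0x14 idx=8 entry=0x17007 [P=1 RW=1 US=1 PS=0]
  L2: frame=0x17 idx=13 entry=0x1A007 [P=1 RW=1 US=1 PS=0]
  L3: frame=0x1A idx=16 entry=0x1E007 [P=1 RW=1 US=1 PS=0]
  ⇒ phys 0x1ECC1  [4 reads]
#1 VA=0xE8780817075 (w,user):
  L0: frame=0x11 idx=29 entry=0x20007 [P=1 RW=1 US=1 PS=0]
  L1: frame=0x20 idx=30 entry=0x23007 [P=1 RW=1 US=1 PS=0]
  L2: frame=0x23 idx=4 entry=0x27007 [P=1 RW=1 US=1 PS=0]
  L3: frame=0x27 idx=23 entry=0x2A005 [P=1 RW=0 US=1 PS=0]
  → PROTECTION_VIOLATION  (4 entries read)
#2 VA=0x200C1C09CD7 (r,user):
  L0: frame=0x11 idx=4 entry=0x2E007 [P=1 RW=1 US=1 PS=0]
  L1: frame=0x2E idx=3 entry=0x2F007 [P=1 RW=1 US=1 PS=0]
  L2: frame=0x2F idx=14 entry=0x30007 [P=1 RW=1 US=1 PS=0]
  L3: frame=0x30 idx=9 entry=0x33007 [P=1 RW=1 US=1 PS=0]
  ⇒ phys 0x33CD7  [4 reads]
#3 VA=0xF0383205120 (w,kernel):
  L0: frame=0x11 idx=30 entry=0x34007 [P=1 RW=1 US=1 PS=0]
  L1: frame=0x34 idx=14 entry=0x38007 [P=1 RW=1 US=1 PS=0]
  L2: frame=0x38 idx=25 entry=0x3C007 [P=1 RW=1 US=1 PS=0]
  L3: frame=0x3C idx=5 entry=0x3E007 [P=1 RW=1 US=1 PS=0]
  ⇒ phys 0x3E120  [4 reads]

Access #3 fault: NONE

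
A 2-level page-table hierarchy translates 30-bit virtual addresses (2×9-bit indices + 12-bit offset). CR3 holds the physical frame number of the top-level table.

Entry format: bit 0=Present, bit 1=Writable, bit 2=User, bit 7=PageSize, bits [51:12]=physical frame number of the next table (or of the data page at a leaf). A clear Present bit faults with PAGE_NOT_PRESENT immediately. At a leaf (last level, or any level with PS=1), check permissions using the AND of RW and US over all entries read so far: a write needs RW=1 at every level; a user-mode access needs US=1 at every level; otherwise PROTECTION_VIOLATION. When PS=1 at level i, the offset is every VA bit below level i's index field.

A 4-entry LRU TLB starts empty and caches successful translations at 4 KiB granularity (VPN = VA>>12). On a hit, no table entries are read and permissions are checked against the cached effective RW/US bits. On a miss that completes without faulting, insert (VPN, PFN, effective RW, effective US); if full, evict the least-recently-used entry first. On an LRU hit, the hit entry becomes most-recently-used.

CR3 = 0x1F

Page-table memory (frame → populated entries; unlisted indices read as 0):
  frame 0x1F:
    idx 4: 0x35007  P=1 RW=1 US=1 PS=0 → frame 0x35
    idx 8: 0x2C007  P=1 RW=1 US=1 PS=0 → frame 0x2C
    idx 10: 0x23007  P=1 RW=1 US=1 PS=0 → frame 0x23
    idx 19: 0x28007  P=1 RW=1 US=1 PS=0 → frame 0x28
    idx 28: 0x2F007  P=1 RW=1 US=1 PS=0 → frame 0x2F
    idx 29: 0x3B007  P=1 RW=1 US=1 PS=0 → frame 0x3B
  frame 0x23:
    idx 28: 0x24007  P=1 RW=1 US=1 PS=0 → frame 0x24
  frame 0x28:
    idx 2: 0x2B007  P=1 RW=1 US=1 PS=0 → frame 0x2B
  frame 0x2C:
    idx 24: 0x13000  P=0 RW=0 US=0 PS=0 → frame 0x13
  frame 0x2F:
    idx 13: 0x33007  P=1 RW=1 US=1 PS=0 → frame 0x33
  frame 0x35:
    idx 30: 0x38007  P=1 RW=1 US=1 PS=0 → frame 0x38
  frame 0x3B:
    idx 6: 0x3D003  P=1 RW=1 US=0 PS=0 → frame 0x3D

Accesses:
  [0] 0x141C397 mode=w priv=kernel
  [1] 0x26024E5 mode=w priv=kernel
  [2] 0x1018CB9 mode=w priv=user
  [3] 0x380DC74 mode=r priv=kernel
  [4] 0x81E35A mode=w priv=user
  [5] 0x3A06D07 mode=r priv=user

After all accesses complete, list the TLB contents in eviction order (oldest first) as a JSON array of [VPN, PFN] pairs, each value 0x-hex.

Per-access translation:
#0 VA=0x141C397 (w,kernel):
  L0: frame=0x1F idx=10 entry=0x23007 [P=1 RW=1 US=1 PS=0]
  L1: frame=0x23 idx=28 entry=0x24007 [P=1 RW=1 US=1 PS=0]
  ⇒ phys 0x24397  [2 reads]
#1 VA=0x26024E5 (w,kernel):
  L0: frame=0x1F idx=19 entry=0x28007 [P=1 RW=1 US=1 PS=0]
  L1: frame=0x28 idx=2 entry=0x2B007 [P=1 RW=1 US=1 PS=0]
  ⇒ phys 0x2B4E5  [2 reads]
#2 VA=0x1018CB9 (w,user):
  L0: frame=0x1F idx=8 entry=0x2C007 [P=1 RW=1 US=1 PS=0]
  L1: frame=0x2C idx=24 entry=0x13000 [P=0 RW=0 US=0 PS=0]
  ⇒ fault: PAGE_NOT_PRESENT  — 2 lookups
#3 VA=0x380DC74 (r,kernel):
  L0: frame=0x1F idx=28 entry=0x2F007 [P=1 RW=1 US=1 PS=0]
  L1: frame=0x2F idx=13 entry=0x33007 [P=1 RW=1 US=1 PS=0]
  ⇒ phys 0x33C74  [2 reads]
#4 VA=0x81E35A (w,user):
  L0: frame=0x1F idx=4 entry=0x35007 [P=1 RW=1 US=1 PS=0]
  L1: frame=0x35 idx=30 entry=0x38007 [P=1 RW=1 US=1 PS=0]
  ⇒ phys 0x3835A  [2 reads]
#5 VA=0x3A06D07 (r,user):
  L0: frame=0x1F idx=29 entry=0x3B007 [P=1 RW=1 US=1 PS=0]
  L1: frame=0x3B idx=6 entry=0x3D003 [P=1 RW=1 US=0 PS=0]
  ⇒ fault: PROTECTION_VIOLATION  — 2 lookups

TLB: [["0x141C", "0x24"], ["0x2602", "0x2B"], ["0x380D", "0x33"], ["0x81E", "0x38"]]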